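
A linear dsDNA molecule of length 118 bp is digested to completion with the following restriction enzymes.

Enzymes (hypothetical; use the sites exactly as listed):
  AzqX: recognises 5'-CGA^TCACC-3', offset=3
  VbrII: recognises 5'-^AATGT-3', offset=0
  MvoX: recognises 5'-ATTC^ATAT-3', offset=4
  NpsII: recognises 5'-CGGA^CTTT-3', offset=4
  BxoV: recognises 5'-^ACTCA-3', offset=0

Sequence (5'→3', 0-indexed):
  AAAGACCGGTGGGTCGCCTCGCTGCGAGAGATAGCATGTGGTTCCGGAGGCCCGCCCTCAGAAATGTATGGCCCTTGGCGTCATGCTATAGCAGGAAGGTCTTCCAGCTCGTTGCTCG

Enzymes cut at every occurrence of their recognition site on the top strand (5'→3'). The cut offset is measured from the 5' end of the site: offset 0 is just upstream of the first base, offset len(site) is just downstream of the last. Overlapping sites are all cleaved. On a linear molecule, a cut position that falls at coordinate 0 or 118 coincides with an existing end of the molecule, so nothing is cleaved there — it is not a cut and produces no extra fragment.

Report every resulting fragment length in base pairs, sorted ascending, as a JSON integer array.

[56,62]

Site scan:
  AzqX (CGATCACC, off=3): no sites
  VbrII AATGT/0: at [62] ⇒ [62]
  MvoX (ATTCATAT, off=4): no sites
  NpsII (CGGACTTT, off=4): no sites
  BxoV (ACTCA, off=0): no sites

All cut coordinates (distinct, sorted): [62]

Fragment lengths:
  [0,62): 62 bp
  [62,118): 56 bp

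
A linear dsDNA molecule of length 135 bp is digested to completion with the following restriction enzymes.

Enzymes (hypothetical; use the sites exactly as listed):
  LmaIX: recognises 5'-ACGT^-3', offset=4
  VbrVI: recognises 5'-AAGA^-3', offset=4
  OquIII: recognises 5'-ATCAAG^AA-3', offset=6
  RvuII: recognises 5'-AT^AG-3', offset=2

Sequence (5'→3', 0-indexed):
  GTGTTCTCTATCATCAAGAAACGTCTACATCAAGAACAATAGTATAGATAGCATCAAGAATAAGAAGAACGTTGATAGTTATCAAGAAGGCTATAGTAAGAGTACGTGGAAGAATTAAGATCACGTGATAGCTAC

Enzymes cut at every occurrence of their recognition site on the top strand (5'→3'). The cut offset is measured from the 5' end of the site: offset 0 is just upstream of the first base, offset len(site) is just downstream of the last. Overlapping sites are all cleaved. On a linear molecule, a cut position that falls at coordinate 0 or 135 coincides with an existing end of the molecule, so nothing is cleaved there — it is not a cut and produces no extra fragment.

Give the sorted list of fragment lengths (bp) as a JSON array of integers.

Scan for sites:
  LmaIX ACGT/4: at [20, 68, 103, 122] ⇒ [24, 72, 107, 126]
  VbrVI AAGA/4: at [15, 31, 55, 61, 64, 83, 97, 109, 116] ⇒ [19, 35, 59, 65, 68, 87, 101, 113, 120]
  OquIII ATCAAGAA/6: at [12, 28, 52, 80] ⇒ [18, 34, 58, 86]
  RvuII ATAG/2: at [38, 43, 47, 74, 92, 127] ⇒ [40, 45, 49, 76, 94, 129]

Pooled cuts: [18, 19, 24, 34, 35, 40, 45, 49, 58, 59, 65, 68, 72, 76, 86, 87, 94, 101, 107, 113, 120, 126, 129]

Fragments:
  [0,18): 18 bp
  [18,19): 1 bp
  [19,24): 5 bp
  [24,34): 10 bp
  [34,35): 1 bp
  [35,40): 5 bp
  [40,45): 5 bp
  [45,49): 4 bp
  [49,58): 9 bp
  [58,59): 1 bp
  [59,65): 6 bp
  [65,68): 3 bp
  [68,72): 4 bp
  [72,76): 4 bp
  [76,86): 10 bp
  [86,87): 1 bp
  [87,94): 7 bp
  [94,101): 7 bp
  [101,107): 6 bp
  [107,113): 6 bp
  [113,120): 7 bp
  [120,126): 6 bp
  [126,129): 3 bp
  [129,135): 6 bp

[1,1,1,1,3,3,4,4,4,5,5,5,6,6,6,6,6,7,7,7,9,10,10,18]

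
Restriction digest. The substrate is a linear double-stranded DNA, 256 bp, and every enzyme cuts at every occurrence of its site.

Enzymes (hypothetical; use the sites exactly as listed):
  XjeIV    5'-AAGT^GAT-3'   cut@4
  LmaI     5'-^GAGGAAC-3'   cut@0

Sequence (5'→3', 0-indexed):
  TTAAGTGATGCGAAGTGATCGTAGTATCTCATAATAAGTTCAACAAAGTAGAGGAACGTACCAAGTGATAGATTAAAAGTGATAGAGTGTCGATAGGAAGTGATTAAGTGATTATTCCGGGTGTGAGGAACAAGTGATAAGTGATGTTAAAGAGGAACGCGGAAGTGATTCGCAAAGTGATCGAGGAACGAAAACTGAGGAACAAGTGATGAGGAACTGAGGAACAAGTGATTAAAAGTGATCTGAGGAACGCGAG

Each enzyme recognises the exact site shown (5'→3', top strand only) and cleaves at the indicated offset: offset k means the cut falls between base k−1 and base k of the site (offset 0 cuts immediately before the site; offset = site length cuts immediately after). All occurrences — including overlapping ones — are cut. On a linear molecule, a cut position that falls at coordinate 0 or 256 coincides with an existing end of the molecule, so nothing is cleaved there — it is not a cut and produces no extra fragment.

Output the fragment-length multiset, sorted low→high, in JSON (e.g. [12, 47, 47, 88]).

[3,4,5,6,7,8,8,9,10,10,11,11,11,12,12,14,14,15,15,16,21,34]

Per-enzyme occurrences:
  XjeIV (AAGTGAT, off=4): starts [2, 12, 62, 76, 97, 105, 131, 138, 162, 174, 203, 225, 235] → cuts [6, 16, 66, 80, 101, 109, 135, 142, 166, 178, 207, 229, 239]
  LmaI (GAGGAAC, off=0): starts [50, 124, 151, 182, 196, 210, 218, 244] → cuts [50, 124, 151, 182, 196, 210, 218, 244]

Pooled cuts: [6, 16, 50, 66, 80, 101, 109, 124, 135, 142, 151, 166, 178, 182, 196, 207, 210, 218, 229, 239, 244]

Fragment lengths:
  [0,6): 6 bp
  [6,16): 10 bp
  [16,50): 34 bp
  [50,66): 16 bp
  [66,80): 14 bp
  [80,101): 21 bp
  [101,109): 8 bp
  [109,124): 15 bp
  [124,135): 11 bp
  [135,142): 7 bp
  [142,151): 9 bp
  [151,166): 15 bp
  [166,178): 12 bp
  [178,182): 4 bp
  [182,196): 14 bp
  [196,207): 11 bp
  [207,210): 3 bp
  [210,218): 8 bp
  [218,229): 11 bp
  [229,239): 10 bp
  [239,244): 5 bp
  [244,256): 12 bp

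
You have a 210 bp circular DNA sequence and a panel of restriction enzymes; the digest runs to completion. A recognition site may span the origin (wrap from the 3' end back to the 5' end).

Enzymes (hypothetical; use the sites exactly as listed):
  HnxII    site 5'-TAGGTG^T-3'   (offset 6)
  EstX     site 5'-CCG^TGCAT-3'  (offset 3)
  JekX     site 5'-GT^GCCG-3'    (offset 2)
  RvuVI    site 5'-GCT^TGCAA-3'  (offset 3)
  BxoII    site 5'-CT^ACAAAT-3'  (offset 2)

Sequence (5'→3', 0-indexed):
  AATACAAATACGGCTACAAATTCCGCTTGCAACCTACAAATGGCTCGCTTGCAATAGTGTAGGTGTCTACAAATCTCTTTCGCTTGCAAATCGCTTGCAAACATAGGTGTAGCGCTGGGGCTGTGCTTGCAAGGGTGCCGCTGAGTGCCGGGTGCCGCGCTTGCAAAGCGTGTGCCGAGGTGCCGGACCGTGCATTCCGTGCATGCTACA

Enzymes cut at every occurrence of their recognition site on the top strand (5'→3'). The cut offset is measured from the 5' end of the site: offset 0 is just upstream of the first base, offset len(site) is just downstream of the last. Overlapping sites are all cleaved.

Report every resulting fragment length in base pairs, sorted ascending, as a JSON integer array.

[3,7,8,8,8,8,9,9,9,10,11,12,12,14,14,16,16,18,18]

Scan for sites:
  HnxII (TAGGTGT, off=6): starts [59, 103] → cuts [65, 109]
  EstX (CCGTGCAT, off=3): starts [187, 196] → cuts [190, 199]
  JekX (GTGCCG, off=2): starts [134, 144, 151, 171, 179] → cuts [136, 146, 153, 173, 181]
  RvuVI (GCTTGCAA, off=3): starts [24, 46, 81, 92, 124, 158] → cuts [27, 49, 84, 95, 127, 161]
  BxoII (CTACAAAT, off=2): starts [13, 33, 66, 205] → cuts [15, 35, 68, 207]

Pooled cuts: [15, 27, 35, 49, 65, 68, 84, 95, 109, 127, 136, 146, 153, 161, 173, 181, 190, 199, 207]

Fragment lengths:
  15→27: 12 bp
  27→35: 8 bp
  35→49: 14 bp
  49→65: 16 bp
  65→68: 3 bp
  68→84: 16 bp
  84→95: 11 bp
  95→109: 14 bp
  109→127: 18 bp
  127→136: 9 bp
  136→146: 10 bp
  146→153: 7 bp
  153→161: 8 bp
  161→173: 12 bp
  173→181: 8 bp
  181→190: 9 bp
  190→199: 9 bp
  199→207: 8 bp
  207→15 (wrap): 210-207+15 = 18 bp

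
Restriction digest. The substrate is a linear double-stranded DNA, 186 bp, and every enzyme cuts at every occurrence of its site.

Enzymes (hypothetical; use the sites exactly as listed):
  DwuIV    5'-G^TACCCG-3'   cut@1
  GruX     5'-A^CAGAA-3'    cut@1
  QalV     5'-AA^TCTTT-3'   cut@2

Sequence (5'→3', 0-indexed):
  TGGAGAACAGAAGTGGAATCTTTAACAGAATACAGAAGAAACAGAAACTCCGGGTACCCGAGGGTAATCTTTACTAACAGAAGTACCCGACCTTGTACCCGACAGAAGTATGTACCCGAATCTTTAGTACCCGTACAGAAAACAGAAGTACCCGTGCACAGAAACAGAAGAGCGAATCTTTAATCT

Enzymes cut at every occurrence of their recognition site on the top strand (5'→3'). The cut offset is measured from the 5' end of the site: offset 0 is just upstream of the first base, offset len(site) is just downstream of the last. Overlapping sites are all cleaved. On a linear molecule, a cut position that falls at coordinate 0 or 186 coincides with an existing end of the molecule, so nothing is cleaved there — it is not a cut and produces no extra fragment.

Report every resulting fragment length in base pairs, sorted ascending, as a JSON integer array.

[6,6,6,7,7,7,7,7,7,8,8,9,10,10,10,10,11,12,12,13,13]

Site scan:
  DwuIV (GTACCCG, off=1): starts [53, 82, 94, 111, 126, 147] → cuts [54, 83, 95, 112, 127, 148]
  GruX (ACAGAA, off=1): starts [6, 24, 31, 40, 76, 101, 134, 141, 157, 163] → cuts [7, 25, 32, 41, 77, 102, 135, 142, 158, 164]
  QalV (AATCTTT, off=2): starts [16, 65, 118, 174] → cuts [18, 67, 120, 176]

All cut coordinates (distinct, sorted): [7, 18, 25, 32, 41, 54, 67, 77, 83, 95, 102, 112, 120, 127, 135, 142, 148, 158, 164, 176]

Fragment lengths:
  [0,7): 7 bp
  [7,18): 11 bp
  [18,25): 7 bp
  [25,32): 7 bp
  [32,41): 9 bp
  [41,54): 13 bp
  [54,67): 13 bp
  [67,77): 10 bp
  [77,83): 6 bp
  [83,95): 12 bp
  [95,102): 7 bp
  [102,112): 10 bp
  [112,120): 8 bp
  [120,127): 7 bp
  [127,135): 8 bp
  [135,142): 7 bp
  [142,148): 6 bp
  [148,158): 10 bp
  [158,164): 6 bp
  [164,176): 12 bp
  [176,186): 10 bp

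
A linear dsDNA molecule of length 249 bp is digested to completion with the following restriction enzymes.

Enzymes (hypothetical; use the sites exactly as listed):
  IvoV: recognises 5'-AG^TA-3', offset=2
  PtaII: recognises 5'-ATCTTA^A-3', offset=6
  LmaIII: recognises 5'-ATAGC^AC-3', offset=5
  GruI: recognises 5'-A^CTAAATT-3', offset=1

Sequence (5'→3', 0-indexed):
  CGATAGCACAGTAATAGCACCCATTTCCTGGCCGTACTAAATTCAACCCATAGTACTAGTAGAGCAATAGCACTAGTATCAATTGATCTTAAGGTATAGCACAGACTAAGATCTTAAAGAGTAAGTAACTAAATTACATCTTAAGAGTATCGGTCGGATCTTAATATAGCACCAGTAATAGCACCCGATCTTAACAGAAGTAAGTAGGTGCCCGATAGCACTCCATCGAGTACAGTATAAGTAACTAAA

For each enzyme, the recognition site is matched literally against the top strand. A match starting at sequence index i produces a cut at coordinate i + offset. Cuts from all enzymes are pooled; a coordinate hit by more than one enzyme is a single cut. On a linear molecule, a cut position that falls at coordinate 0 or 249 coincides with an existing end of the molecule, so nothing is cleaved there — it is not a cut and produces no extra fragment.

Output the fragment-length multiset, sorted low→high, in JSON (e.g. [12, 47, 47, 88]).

Scan for sites:
  IvoV (AGTA, off=2): starts [9, 51, 57, 74, 119, 123, 145, 173, 198, 202, 228, 233, 239] → cuts [11, 53, 59, 76, 121, 125, 147, 175, 200, 204, 230, 235, 241]
  PtaII (ATCTTAA, off=6): starts [85, 110, 137, 157, 187] → cuts [91, 116, 143, 163, 193]
  LmaIII (ATAGCAC, off=5): starts [2, 13, 66, 95, 165, 177, 214] → cuts [7, 18, 71, 100, 170, 182, 219]
  GruI (ACTAAATT, off=1): starts [35, 127] → cuts [36, 128]

Pooled cuts: [7, 11, 18, 36, 53, 59, 71, 76, 91, 100, 116, 121, 125, 128, 143, 147, 163, 170, 175, 182, 193, 200, 204, 219, 230, 235, 241]

Fragments:
  [0,7): 7 bp
  [7,11): 4 bp
  [11,18): 7 bp
  [18,36): 18 bp
  [36,53): 17 bp
  [53,59): 6 bp
  [59,71): 12 bp
  [71,76): 5 bp
  [76,91): 15 bp
  [91,100): 9 bp
  [100,116): 16 bp
  [116,121): 5 bp
  [121,125): 4 bp
  [125,128): 3 bp
  [128,143): 15 bp
  [143,147): 4 bp
  [147,163): 16 bp
  [163,170): 7 bp
  [170,175): 5 bp
  [175,182): 7 bp
  [182,193): 11 bp
  [193,200): 7 bp
  [200,204): 4 bp
  [204,219): 15 bp
  [219,230): 11 bp
  [230,235): 5 bp
  [235,241): 6 bp
  [241,249): 8 bp

[3,4,4,4,4,5,5,5,5,6,6,7,7,7,7,7,8,9,11,11,12,15,15,15,16,16,17,18]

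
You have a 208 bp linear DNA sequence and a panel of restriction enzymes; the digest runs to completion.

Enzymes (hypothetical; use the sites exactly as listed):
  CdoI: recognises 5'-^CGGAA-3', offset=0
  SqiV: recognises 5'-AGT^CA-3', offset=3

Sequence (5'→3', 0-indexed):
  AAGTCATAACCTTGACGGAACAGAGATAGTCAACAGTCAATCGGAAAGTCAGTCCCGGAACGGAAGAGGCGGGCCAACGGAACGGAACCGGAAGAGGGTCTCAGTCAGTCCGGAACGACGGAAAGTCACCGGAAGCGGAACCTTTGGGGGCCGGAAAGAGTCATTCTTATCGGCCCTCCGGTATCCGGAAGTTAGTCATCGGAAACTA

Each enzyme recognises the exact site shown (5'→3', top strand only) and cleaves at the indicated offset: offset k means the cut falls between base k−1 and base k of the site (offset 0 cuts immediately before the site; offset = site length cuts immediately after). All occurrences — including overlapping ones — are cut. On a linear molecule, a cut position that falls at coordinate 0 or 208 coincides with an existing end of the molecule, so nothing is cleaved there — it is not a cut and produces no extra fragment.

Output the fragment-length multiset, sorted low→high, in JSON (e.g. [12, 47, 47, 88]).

Per-enzyme occurrences:
  CdoI (CGGAA, off=0): starts [15, 41, 55, 60, 77, 82, 88, 110, 118, 129, 135, 151, 185, 199] → cuts [15, 41, 55, 60, 77, 82, 88, 110, 118, 129, 135, 151, 185, 199]
  SqiV (AGTCA, off=3): starts [1, 27, 34, 46, 102, 123, 158, 193] → cuts [4, 30, 37, 49, 105, 126, 161, 196]

Pooled cuts: [4, 15, 30, 37, 41, 49, 55, 60, 77, 82, 88, 105, 110, 118, 126, 129, 135, 151, 161, 185, 196, 199]

Fragments:
  [0,4): 4 bp
  [4,15): 11 bp
  [15,30): 15 bp
  [30,37): 7 bp
  [37,41): 4 bp
  [41,49): 8 bp
  [49,55): 6 bp
  [55,60): 5 bp
  [60,77): 17 bp
  [77,82): 5 bp
  [82,88): 6 bp
  [88,105): 17 bp
  [105,110): 5 bp
  [110,118): 8 bp
  [118,126): 8 bp
  [126,129): 3 bp
  [129,135): 6 bp
  [135,151): 16 bp
  [151,161): 10 bp
  [161,185): 24 bp
  [185,196): 11 bp
  [196,199): 3 bp
  [199,208): 9 bp

[3,3,4,4,5,5,5,6,6,6,7,8,8,8,9,10,11,11,15,16,17,17,24]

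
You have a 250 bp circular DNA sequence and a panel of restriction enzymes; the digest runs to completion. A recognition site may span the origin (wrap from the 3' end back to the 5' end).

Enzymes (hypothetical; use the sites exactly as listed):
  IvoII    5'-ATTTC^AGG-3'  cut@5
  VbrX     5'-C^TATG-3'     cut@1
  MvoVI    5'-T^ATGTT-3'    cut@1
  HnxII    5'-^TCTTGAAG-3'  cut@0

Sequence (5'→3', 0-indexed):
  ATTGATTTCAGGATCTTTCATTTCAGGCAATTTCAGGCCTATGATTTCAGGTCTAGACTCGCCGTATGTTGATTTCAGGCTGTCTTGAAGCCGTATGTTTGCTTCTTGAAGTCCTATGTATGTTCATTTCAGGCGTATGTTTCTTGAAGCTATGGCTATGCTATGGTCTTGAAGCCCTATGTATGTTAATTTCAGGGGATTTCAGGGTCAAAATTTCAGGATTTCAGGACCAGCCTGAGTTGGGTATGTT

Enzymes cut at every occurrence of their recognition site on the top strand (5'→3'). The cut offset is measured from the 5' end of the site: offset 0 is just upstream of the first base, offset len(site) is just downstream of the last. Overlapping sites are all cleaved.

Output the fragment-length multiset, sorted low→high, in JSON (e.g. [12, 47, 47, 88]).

Scan for sites:
  IvoII ATTTCAGG/5: at [4, 19, 29, 43, 71, 125, 188, 198, 212, 220] ⇒ [9, 24, 34, 48, 76, 130, 193, 203, 217, 225]
  VbrX CTATG/1: at [38, 113, 149, 155, 160, 176] ⇒ [39, 114, 150, 156, 161, 177]
  MvoVI TATGTT/1: at [64, 93, 118, 135, 181, 244] ⇒ [65, 94, 119, 136, 182, 245]
  HnxII TCTTGAAG/0: at [82, 103, 141, 166] ⇒ [82, 103, 141, 166]

Pooled cuts: [9, 24, 34, 39, 48, 65, 76, 82, 94, 103, 114, 119, 130, 136, 141, 150, 156, 161, 166, 177, 182, 193, 203, 217, 225, 245]

Fragments:
  9→24: 15 bp
  24→34: 10 bp
  34→39: 5 bp
  39→48: 9 bp
  48→65: 17 bp
  65→76: 11 bp
  76→82: 6 bp
  82→94: 12 bp
  94→103: 9 bp
  103→114: 11 bp
  114→119: 5 bp
  119→130: 11 bp
  130→136: 6 bp
  136→141: 5 bp
  141→150: 9 bp
  150→156: 6 bp
  156→161: 5 bp
  161→166: 5 bp
  166→177: 11 bp
  177→182: 5 bp
  182→193: 11 bp
  193→203: 10 bp
  203→217: 14 bp
  217→225: 8 bp
  225→245: 20 bp
  245→9 (wrap): 250-245+9 = 14 bp

[5,5,5,5,5,5,6,6,6,8,9,9,9,10,10,11,11,11,11,11,12,14,14,15,17,20]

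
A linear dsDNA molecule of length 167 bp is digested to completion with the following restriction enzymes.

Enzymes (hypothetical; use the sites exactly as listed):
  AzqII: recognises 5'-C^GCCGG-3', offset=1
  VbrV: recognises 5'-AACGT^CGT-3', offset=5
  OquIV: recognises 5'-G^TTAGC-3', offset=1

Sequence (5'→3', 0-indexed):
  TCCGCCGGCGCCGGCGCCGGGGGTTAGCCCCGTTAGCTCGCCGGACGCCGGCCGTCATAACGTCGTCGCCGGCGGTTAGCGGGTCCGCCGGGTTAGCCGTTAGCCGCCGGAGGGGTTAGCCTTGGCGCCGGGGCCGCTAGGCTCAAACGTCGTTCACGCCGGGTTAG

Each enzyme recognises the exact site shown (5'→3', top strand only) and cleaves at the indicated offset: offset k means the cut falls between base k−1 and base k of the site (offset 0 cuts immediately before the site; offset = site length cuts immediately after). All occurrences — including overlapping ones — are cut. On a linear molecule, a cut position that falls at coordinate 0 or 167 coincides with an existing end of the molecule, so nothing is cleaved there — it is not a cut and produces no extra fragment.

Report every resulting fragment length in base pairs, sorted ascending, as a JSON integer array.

[3,4,6,6,6,6,7,7,7,7,8,8,9,10,10,11,11,17,24]

Per-enzyme occurrences:
  AzqII (CGCCGG, off=1): starts [2, 8, 14, 38, 45, 66, 85, 104, 125, 156] → cuts [3, 9, 15, 39, 46, 67, 86, 105, 126, 157]
  VbrV (AACGTCGT, off=5): starts [58, 145] → cuts [63, 150]
  OquIV (GTTAGC, off=1): starts [22, 31, 74, 91, 98, 114] → cuts [23, 32, 75, 92, 99, 115]

All cut coordinates (distinct, sorted): [3, 9, 15, 23, 32, 39, 46, 63, 67, 75, 86, 92, 99, 105, 115, 126, 150, 157]

Fragments:
  [0,3): 3 bp
  [3,9): 6 bp
  [9,15): 6 bp
  [15,23): 8 bp
  [23,32): 9 bp
  [32,39): 7 bp
  [39,46): 7 bp
  [46,63): 17 bp
  [63,67): 4 bp
  [67,75): 8 bp
  [75,86): 11 bp
  [86,92): 6 bp
  [92,99): 7 bp
  [99,105): 6 bp
  [105,115): 10 bp
  [115,126): 11 bp
  [126,150): 24 bp
  [150,157): 7 bp
  [157,167): 10 bp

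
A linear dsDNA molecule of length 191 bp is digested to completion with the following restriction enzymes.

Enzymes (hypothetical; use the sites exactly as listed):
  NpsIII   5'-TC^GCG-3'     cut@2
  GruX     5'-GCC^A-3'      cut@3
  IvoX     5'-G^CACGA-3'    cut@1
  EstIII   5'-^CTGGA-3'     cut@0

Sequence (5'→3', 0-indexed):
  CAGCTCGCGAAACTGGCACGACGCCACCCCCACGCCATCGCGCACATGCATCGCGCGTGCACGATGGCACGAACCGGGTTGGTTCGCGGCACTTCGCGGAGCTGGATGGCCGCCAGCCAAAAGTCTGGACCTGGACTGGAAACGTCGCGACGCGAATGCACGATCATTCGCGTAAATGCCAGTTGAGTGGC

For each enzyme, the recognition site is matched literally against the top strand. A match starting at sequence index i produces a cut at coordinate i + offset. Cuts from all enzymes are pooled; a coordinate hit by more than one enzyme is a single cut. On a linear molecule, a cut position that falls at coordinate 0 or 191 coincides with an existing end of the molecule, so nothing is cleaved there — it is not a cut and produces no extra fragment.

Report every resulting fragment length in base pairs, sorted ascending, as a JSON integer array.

Scan for sites:
  NpsIII (TCGCG, off=2): starts [4, 37, 50, 83, 93, 144, 167] → cuts [6, 39, 52, 85, 95, 146, 169]
  GruX (GCCA, off=3): starts [22, 33, 111, 115, 177] → cuts [25, 36, 114, 118, 180]
  IvoX (GCACGA, off=1): starts [15, 58, 66, 157] → cuts [16, 59, 67, 158]
  EstIII (CTGGA, off=0): starts [101, 124, 130, 135] → cuts [101, 124, 130, 135]

Pooled cuts: [6, 16, 25, 36, 39, 52, 59, 67, 85, 95, 101, 114, 118, 124, 130, 135, 146, 158, 169, 180]

Fragments:
  [0,6): 6 bp
  [6,16): 10 bp
  [16,25): 9 bp
  [25,36): 11 bp
  [36,39): 3 bp
  [39,52): 13 bp
  [52,59): 7 bp
  [59,67): 8 bp
  [67,85): 18 bp
  [85,95): 10 bp
  [95,101): 6 bp
  [101,114): 13 bp
  [114,118): 4 bp
  [118,124): 6 bp
  [124,130): 6 bp
  [130,135): 5 bp
  [135,146): 11 bp
  [146,158): 12 bp
  [158,169): 11 bp
  [169,180): 11 bp
  [180,191): 11 bp

[3,4,5,6,6,6,6,7,8,9,10,10,11,11,11,11,11,12,13,13,18]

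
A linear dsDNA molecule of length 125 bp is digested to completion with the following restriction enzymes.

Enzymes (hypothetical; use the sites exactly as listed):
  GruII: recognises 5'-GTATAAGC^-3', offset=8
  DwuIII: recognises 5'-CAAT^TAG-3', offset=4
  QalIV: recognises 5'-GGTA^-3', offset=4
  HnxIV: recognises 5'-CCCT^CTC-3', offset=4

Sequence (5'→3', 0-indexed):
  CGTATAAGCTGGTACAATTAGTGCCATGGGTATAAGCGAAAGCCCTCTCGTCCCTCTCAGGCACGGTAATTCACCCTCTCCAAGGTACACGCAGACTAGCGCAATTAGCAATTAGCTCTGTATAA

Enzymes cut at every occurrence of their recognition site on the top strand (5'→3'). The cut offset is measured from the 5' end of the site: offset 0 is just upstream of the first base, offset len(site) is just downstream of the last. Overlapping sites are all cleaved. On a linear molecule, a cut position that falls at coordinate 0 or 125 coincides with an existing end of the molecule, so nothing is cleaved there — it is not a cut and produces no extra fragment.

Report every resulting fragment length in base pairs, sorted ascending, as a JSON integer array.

[4,5,5,7,9,9,9,9,10,13,13,14,18]

Site scan:
  GruII GTATAAGC/8: at [1, 29] ⇒ [9, 37]
  DwuIII CAATTAG/4: at [14, 101, 108] ⇒ [18, 105, 112]
  QalIV GGTA/4: at [10, 28, 64, 83] ⇒ [14, 32, 68, 87]
  HnxIV CCCTCTC/4: at [42, 51, 73] ⇒ [46, 55, 77]

All cut coordinates (distinct, sorted): [9, 14, 18, 32, 37, 46, 55, 68, 77, 87, 105, 112]

Fragment lengths:
  [0,9): 9 bp
  [9,14): 5 bp
  [14,18): 4 bp
  [18,32): 14 bp
  [32,37): 5 bp
  [37,46): 9 bp
  [46,55): 9 bp
  [55,68): 13 bp
  [68,77): 9 bp
  [77,87): 10 bp
  [87,105): 18 bp
  [105,112): 7 bp
  [112,125): 13 bp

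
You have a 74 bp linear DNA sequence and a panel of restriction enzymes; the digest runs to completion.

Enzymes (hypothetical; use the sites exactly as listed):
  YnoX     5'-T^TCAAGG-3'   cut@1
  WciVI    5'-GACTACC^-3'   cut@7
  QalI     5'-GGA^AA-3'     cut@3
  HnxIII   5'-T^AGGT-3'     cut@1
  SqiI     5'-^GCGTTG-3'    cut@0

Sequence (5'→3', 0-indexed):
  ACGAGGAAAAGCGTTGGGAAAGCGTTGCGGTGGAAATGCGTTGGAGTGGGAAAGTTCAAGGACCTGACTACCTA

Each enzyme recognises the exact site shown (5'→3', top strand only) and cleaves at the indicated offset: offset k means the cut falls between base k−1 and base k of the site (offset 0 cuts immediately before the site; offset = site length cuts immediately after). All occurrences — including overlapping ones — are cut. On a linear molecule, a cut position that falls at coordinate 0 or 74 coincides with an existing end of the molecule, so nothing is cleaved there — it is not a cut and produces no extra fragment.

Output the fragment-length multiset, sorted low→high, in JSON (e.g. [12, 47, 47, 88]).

[2,2,3,3,4,7,9,13,14,17]

Per-enzyme occurrences:
  YnoX (TTCAAGG, off=1): starts [54] → cuts [55]
  WciVI (GACTACC, off=7): starts [65] → cuts [72]
  QalI (GGAAA, off=3): starts [4, 16, 31, 48] → cuts [7, 19, 34, 51]
  HnxIII (TAGGT, off=1): no sites
  SqiI (GCGTTG, off=0): starts [10, 21, 37] → cuts [10, 21, 37]

Pooled cuts: [7, 10, 19, 21, 34, 37, 51, 55, 72]

Fragment lengths:
  [0,7): 7 bp
  [7,10): 3 bp
  [10,19): 9 bp
  [19,21): 2 bp
  [21,34): 13 bp
  [34,37): 3 bp
  [37,51): 14 bp
  [51,55): 4 bp
  [55,72): 17 bp
  [72,74): 2 bp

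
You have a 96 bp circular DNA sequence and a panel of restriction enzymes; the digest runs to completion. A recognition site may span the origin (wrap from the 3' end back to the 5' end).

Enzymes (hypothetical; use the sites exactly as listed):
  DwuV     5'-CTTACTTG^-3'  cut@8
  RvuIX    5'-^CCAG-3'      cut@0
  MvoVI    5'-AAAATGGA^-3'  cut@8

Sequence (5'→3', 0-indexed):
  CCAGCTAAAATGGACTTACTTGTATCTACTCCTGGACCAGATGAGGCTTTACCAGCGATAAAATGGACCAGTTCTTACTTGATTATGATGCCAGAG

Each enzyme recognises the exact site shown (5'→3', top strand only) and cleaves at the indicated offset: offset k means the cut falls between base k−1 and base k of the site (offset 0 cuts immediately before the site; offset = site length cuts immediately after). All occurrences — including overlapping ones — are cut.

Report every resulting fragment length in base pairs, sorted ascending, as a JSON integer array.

[6,8,9,14,14,14,15,16]

Scan for sites:
  DwuV CTTACTTG/8: at [14, 73] ⇒ [22, 81]
  RvuIX CCAG/0: at [0, 36, 51, 67, 90] ⇒ [0, 36, 51, 67, 90]
  MvoVI AAAATGGA/8: at [6, 59] ⇒ [14, 67]

Pooled cuts: [0, 14, 22, 36, 51, 67, 81, 90]

Fragments:
  0→14: 14 bp
  14→22: 8 bp
  22→36: 14 bp
  36→51: 15 bp
  51→67: 16 bp
  67→81: 14 bp
  81→90: 9 bp
  90→0 (wrap): 96-90+0 = 6 bp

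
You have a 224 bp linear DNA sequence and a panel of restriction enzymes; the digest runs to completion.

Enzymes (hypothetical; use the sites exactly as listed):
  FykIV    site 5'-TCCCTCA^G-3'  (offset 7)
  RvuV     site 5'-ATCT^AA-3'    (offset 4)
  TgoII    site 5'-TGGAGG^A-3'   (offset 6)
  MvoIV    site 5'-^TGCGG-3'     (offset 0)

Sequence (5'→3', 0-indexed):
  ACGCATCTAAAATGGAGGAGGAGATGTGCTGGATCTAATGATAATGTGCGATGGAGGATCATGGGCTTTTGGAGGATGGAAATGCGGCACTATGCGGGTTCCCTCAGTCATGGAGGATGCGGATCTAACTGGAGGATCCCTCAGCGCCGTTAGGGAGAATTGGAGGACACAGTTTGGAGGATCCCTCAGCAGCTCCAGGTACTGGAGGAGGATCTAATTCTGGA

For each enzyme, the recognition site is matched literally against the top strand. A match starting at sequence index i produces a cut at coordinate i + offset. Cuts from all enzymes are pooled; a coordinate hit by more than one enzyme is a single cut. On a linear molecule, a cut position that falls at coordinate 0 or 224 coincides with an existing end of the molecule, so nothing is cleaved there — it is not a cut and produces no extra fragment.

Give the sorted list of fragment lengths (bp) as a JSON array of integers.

[1,7,7,8,8,8,9,9,9,10,10,10,14,14,18,18,20,21,23]

Scan for sites:
  FykIV TCCCTCAG/7: at [99, 136, 181] ⇒ [106, 143, 188]
  RvuV ATCTAA/4: at [4, 32, 122, 211] ⇒ [8, 36, 126, 215]
  TgoII TGGAGGA/6: at [12, 51, 69, 110, 129, 160, 174, 202] ⇒ [18, 57, 75, 116, 135, 166, 180, 208]
  MvoIV TGCGG/0: at [82, 92, 117] ⇒ [82, 92, 117]

All cut coordinates (distinct, sorted): [8, 18, 36, 57, 75, 82, 92, 106, 116, 117, 126, 135, 143, 166, 180, 188, 208, 215]

Fragments:
  [0,8): 8 bp
  [8,18): 10 bp
  [18,36): 18 bp
  [36,57): 21 bp
  [57,75): 18 bp
  [75,82): 7 bp
  [82,92): 10 bp
  [92,106): 14 bp
  [106,116): 10 bp
  [116,117): 1 bp
  [117,126): 9 bp
  [126,135): 9 bp
  [135,143): 8 bp
  [143,166): 23 bp
  [166,180): 14 bp
  [180,188): 8 bp
  [188,208): 20 bp
  [208,215): 7 bp
  [215,224): 9 bp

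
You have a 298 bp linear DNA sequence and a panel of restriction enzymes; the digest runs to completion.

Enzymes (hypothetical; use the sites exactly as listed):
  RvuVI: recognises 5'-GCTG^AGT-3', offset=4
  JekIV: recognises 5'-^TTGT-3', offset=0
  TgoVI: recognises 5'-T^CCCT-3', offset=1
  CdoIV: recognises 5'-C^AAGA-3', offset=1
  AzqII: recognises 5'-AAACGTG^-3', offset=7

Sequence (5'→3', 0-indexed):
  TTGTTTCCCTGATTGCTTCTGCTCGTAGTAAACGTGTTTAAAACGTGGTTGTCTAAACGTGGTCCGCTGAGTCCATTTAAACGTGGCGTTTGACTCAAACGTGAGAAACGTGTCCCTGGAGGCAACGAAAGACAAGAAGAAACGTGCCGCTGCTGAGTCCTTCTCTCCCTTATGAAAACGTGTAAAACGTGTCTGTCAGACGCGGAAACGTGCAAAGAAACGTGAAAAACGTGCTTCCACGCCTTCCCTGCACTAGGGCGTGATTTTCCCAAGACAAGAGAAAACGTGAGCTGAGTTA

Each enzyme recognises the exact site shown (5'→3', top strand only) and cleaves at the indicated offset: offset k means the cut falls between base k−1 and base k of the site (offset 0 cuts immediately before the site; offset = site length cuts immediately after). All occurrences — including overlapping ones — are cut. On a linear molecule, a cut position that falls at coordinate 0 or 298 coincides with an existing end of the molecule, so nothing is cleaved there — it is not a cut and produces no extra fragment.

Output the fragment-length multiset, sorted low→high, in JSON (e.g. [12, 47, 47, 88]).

Scan for sites:
  RvuVI (GCTGAGT, off=4): starts [65, 151, 289] → cuts [69, 155, 293]
  JekIV (TTGT, off=0): starts [0, 48] → cuts [48] (position 0 is a terminus of the linear molecule — no cut)
  TgoVI (TCCCT, off=1): starts [5, 112, 165, 244] → cuts [6, 113, 166, 245]
  CdoIV (CAAGA, off=1): starts [132, 269, 274] → cuts [133, 270, 275]
  AzqII (AAACGTG, off=7): starts [29, 40, 54, 78, 96, 105, 139, 175, 184, 205, 217, 226, 281] → cuts [36, 47, 61, 85, 103, 112, 146, 182, 191, 212, 224, 233, 288]

Pooled cuts: [6, 36, 47, 48, 61, 69, 85, 103, 112, 113, 133, 146, 155, 166, 182, 191, 212, 224, 233, 245, 270, 275, 288, 293]

Fragment lengths:
  [0,6): 6 bp
  [6,36): 30 bp
  [36,47): 11 bp
  [47,48): 1 bp
  [48,61): 13 bp
  [61,69): 8 bp
  [69,85): 16 bp
  [85,103): 18 bp
  [103,112): 9 bp
  [112,113): 1 bp
  [113,133): 20 bp
  [133,146): 13 bp
  [146,155): 9 bp
  [155,166): 11 bp
  [166,182): 16 bp
  [182,191): 9 bp
  [191,212): 21 bp
  [212,224): 12 bp
  [224,233): 9 bp
  [233,245): 12 bp
  [245,270): 25 bp
  [270,275): 5 bp
  [275,288): 13 bp
  [288,293): 5 bp
  [293,298): 5 bp

[1,1,5,5,5,6,8,9,9,9,9,11,11,12,12,13,13,13,16,16,18,20,21,25,30]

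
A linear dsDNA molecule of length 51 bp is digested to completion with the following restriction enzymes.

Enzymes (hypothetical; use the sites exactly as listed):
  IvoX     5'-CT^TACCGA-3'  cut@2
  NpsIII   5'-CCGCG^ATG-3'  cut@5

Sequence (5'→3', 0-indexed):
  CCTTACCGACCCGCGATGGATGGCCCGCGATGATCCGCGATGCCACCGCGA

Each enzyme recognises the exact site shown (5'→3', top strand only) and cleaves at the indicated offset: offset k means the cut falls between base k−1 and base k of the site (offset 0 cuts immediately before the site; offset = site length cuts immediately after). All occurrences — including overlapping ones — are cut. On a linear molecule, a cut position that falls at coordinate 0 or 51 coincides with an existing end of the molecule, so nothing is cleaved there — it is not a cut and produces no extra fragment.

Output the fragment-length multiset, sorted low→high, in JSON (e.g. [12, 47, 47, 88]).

Per-enzyme occurrences:
  IvoX CTTACCGA/2: at [1] ⇒ [3]
  NpsIII CCGCGATG/5: at [10, 24, 34] ⇒ [15, 29, 39]

All cut coordinates (distinct, sorted): [3, 15, 29, 39]

Fragments:
  [0,3): 3 bp
  [3,15): 12 bp
  [15,29): 14 bp
  [29,39): 10 bp
  [39,51): 12 bp

[3,10,12,12,14]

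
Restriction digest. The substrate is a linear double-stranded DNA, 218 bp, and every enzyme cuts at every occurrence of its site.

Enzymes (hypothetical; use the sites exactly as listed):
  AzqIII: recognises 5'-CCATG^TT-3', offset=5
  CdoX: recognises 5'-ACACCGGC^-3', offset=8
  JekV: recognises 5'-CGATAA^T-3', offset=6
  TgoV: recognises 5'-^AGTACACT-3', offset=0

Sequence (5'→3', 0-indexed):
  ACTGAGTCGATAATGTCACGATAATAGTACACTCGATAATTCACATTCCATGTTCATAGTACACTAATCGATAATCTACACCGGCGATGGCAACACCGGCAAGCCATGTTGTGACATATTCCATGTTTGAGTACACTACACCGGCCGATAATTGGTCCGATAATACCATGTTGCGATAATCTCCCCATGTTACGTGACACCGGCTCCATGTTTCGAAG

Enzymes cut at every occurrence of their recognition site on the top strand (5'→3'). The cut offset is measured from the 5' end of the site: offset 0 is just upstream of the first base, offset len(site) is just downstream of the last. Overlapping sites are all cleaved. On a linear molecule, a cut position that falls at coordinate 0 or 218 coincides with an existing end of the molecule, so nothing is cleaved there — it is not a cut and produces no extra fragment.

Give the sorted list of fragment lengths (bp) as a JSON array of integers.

[1,4,5,6,6,7,8,8,9,10,11,11,12,13,13,14,15,15,16,17,17]

Scan for sites:
  AzqIII (CCATGTT, off=5): starts [47, 103, 120, 165, 184, 205] → cuts [52, 108, 125, 170, 189, 210]
  CdoX (ACACCGGC, off=8): starts [77, 92, 137, 196] → cuts [85, 100, 145, 204]
  JekV (CGATAAT, off=6): starts [7, 18, 33, 68, 145, 157, 173] → cuts [13, 24, 39, 74, 151, 163, 179]
  TgoV (AGTACACT, off=0): starts [25, 57, 129] → cuts [25, 57, 129]

Pooled cuts: [13, 24, 25, 39, 52, 57, 74, 85, 100, 108, 125, 129, 145, 151, 163, 170, 179, 189, 204, 210]

Fragment lengths:
  [0,13): 13 bp
  [13,24): 11 bp
  [24,25): 1 bp
  [25,39): 14 bp
  [39,52): 13 bp
  [52,57): 5 bp
  [57,74): 17 bp
  [74,85): 11 bp
  [85,100): 15 bp
  [100,108): 8 bp
  [108,125): 17 bp
  [125,129): 4 bp
  [129,145): 16 bp
  [145,151): 6 bp
  [151,163): 12 bp
  [163,170): 7 bp
  [170,179): 9 bp
  [179,189): 10 bp
  [189,204): 15 bp
  [204,210): 6 bp
  [210,218): 8 bp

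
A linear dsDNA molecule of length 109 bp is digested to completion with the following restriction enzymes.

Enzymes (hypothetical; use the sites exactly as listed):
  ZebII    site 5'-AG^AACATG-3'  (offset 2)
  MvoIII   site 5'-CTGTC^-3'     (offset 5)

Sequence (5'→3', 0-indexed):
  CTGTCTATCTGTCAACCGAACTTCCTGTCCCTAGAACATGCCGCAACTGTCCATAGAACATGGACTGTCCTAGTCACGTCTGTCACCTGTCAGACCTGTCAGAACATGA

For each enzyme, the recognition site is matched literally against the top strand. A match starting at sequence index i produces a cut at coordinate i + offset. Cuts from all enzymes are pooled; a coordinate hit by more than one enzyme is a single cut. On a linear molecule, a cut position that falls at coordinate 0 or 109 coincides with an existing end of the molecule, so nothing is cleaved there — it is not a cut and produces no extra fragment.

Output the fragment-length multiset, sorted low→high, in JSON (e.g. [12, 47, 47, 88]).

Per-enzyme occurrences:
  ZebII AGAACATG/2: at [32, 54, 100] ⇒ [34, 56, 102]
  MvoIII CTGTC/5: at [0, 8, 24, 46, 64, 79, 86, 95] ⇒ [5, 13, 29, 51, 69, 84, 91, 100]

Pooled cuts: [5, 13, 29, 34, 51, 56, 69, 84, 91, 100, 102]

Fragment lengths:
  [0,5): 5 bp
  [5,13): 8 bp
  [13,29): 16 bp
  [29,34): 5 bp
  [34,51): 17 bp
  [51,56): 5 bp
  [56,69): 13 bp
  [69,84): 15 bp
  [84,91): 7 bp
  [91,100): 9 bp
  [100,102): 2 bp
  [102,109): 7 bp

[2,5,5,5,7,7,8,9,13,15,16,17]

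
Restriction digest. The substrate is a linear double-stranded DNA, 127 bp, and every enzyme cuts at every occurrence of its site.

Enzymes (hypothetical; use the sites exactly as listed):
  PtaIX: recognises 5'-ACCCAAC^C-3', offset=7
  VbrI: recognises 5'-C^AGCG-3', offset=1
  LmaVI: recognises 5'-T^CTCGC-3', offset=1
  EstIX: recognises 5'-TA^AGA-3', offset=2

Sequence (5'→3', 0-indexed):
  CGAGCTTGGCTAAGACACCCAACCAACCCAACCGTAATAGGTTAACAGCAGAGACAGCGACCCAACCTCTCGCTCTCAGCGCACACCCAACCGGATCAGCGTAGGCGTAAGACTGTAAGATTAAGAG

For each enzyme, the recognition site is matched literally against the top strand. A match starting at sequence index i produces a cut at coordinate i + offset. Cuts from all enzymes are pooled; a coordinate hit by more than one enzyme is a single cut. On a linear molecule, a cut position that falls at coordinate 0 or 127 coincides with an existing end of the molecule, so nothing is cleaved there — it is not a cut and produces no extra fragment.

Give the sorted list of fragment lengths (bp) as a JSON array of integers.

[2,4,6,6,8,9,9,11,11,12,12,14,23]

Per-enzyme occurrences:
  PtaIX ACCCAACC/7: at [16, 25, 59, 84] ⇒ [23, 32, 66, 91]
  VbrI CAGCG/1: at [54, 76, 96] ⇒ [55, 77, 97]
  LmaVI TCTCGC/1: at [67] ⇒ [68]
  EstIX TAAGA/2: at [10, 107, 115, 121] ⇒ [12, 109, 117, 123]

Pooled cuts: [12, 23, 32, 55, 66, 68, 77, 91, 97, 109, 117, 123]

Fragments:
  [0,12): 12 bp
  [12,23): 11 bp
  [23,32): 9 bp
  [32,55): 23 bp
  [55,66): 11 bp
  [66,68): 2 bp
  [68,77): 9 bp
  [77,91): 14 bp
  [91,97): 6 bp
  [97,109): 12 bp
  [109,117): 8 bp
  [117,123): 6 bp
  [123,127): 4 bp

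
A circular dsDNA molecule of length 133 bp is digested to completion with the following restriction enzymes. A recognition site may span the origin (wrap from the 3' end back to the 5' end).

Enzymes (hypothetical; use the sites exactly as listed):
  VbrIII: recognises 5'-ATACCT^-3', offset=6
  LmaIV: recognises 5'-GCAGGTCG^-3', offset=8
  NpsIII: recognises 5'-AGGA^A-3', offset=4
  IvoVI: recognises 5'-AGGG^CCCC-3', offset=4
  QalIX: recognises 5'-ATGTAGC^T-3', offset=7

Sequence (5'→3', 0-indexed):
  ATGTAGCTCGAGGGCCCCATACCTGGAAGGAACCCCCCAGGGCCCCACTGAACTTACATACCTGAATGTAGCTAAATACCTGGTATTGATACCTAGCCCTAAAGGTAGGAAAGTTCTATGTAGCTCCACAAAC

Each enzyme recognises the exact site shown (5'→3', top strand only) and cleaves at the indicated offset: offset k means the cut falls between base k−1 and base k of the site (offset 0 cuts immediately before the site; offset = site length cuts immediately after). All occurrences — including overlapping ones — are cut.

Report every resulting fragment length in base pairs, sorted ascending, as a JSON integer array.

[7,7,9,9,10,11,13,14,16,16,21]

Scan for sites:
  VbrIII ATACCT/6: at [18, 57, 75, 88] ⇒ [24, 63, 81, 94]
  LmaIV (GCAGGTCG, off=8): no sites
  NpsIII AGGAA/4: at [27, 106] ⇒ [31, 110]
  IvoVI AGGGCCCC/4: at [10, 38] ⇒ [14, 42]
  QalIX ATGTAGCT/7: at [0, 65, 117] ⇒ [7, 72, 124]

All cut coordinates (distinct, sorted): [7, 14, 24, 31, 42, 63, 72, 81, 94, 110, 124]

Fragments:
  7→14: 7 bp
  14→24: 10 bp
  24→31: 7 bp
  31→42: 11 bp
  42→63: 21 bp
  63→72: 9 bp
  72→81: 9 bp
  81→94: 13 bp
  94→110: 16 bp
  110→124: 14 bp
  124→7 (wrap): 133-124+7 = 16 bp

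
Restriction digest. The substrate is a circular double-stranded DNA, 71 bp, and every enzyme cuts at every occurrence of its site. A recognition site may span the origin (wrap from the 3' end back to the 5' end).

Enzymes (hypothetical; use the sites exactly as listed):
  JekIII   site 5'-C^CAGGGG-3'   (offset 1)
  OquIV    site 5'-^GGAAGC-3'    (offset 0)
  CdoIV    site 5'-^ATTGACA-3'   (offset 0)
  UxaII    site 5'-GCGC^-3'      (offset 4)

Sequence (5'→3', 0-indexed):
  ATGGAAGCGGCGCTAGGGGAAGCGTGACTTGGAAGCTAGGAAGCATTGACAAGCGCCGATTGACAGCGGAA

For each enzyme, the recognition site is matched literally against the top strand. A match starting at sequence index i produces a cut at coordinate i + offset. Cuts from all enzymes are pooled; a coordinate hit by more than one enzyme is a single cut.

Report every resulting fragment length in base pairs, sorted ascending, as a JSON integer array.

[2,4,6,8,11,12,13,15]

Scan for sites:
  JekIII (CCAGGGG, off=1): no sites
  OquIV GGAAGC/0: at [2, 17, 30, 38] ⇒ [2, 17, 30, 38]
  CdoIV ATTGACA/0: at [44, 58] ⇒ [44, 58]
  UxaII GCGC/4: at [9, 52] ⇒ [13, 56]

All cut coordinates (distinct, sorted): [2, 13, 17, 30, 38, 44, 56, 58]

Fragments:
  2→13: 11 bp
  13→17: 4 bp
  17→30: 13 bp
  30→38: 8 bp
  38→44: 6 bp
  44→56: 12 bp
  56→58: 2 bp
  58→2 (wrap): 71-58+2 = 15 bp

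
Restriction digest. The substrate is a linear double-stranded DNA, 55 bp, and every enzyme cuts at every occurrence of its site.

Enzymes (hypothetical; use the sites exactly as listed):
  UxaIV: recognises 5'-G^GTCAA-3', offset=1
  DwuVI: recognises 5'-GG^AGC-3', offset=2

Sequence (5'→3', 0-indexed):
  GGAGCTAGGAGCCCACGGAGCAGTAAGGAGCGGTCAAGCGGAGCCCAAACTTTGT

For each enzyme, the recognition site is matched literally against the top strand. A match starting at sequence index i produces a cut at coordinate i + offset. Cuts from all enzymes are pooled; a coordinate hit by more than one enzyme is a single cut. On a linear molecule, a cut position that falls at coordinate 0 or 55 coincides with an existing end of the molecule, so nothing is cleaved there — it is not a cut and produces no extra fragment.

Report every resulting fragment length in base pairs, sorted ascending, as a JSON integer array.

Scan for sites:
  UxaIV GGTCAA/1: at [31] ⇒ [32]
  DwuVI GGAGC/2: at [0, 7, 16, 26, 39] ⇒ [2, 9, 18, 28, 41]

Pooled cuts: [2, 9, 18, 28, 32, 41]

Fragments:
  [0,2): 2 bp
  [2,9): 7 bp
  [9,18): 9 bp
  [18,28): 10 bp
  [28,32): 4 bp
  [32,41): 9 bp
  [41,55): 14 bp

[2,4,7,9,9,10,14]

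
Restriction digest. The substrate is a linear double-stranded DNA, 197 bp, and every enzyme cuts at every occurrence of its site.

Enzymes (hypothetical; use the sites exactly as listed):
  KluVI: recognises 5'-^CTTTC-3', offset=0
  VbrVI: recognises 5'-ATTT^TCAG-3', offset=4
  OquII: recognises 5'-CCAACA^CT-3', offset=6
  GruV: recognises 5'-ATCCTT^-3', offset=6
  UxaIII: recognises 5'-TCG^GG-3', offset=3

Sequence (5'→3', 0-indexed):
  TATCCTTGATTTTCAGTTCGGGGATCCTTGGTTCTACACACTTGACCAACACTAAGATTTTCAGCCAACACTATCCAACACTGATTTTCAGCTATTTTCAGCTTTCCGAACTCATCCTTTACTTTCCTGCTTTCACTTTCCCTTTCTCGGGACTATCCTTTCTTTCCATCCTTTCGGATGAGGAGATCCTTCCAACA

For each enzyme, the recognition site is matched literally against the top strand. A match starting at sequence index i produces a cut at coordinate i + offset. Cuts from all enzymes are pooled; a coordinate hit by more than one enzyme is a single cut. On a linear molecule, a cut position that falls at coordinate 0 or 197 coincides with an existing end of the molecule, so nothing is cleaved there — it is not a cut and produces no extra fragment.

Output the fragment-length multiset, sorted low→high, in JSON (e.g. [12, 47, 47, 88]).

[1,2,3,3,4,5,6,6,6,7,7,8,8,8,8,9,9,9,10,10,10,18,18,22]

Per-enzyme occurrences:
  KluVI (CTTTC, off=0): starts [101, 121, 129, 135, 141, 157, 161, 170] → cuts [101, 121, 129, 135, 141, 157, 161, 170]
  VbrVI (ATTTTCAG, off=4): starts [8, 56, 83, 93] → cuts [12, 60, 87, 97]
  OquII (CCAACACT, off=6): starts [45, 64, 74] → cuts [51, 70, 80]
  GruV (ATCCTT, off=6): starts [1, 23, 113, 154, 167, 185] → cuts [7, 29, 119, 160, 173, 191]
  UxaIII (TCGGG, off=3): starts [17, 146] → cuts [20, 149]

Pooled cuts: [7, 12, 20, 29, 51, 60, 70, 80, 87, 97, 101, 119, 121, 129, 135, 141, 149, 157, 160, 161, 170, 173, 191]

Fragments:
  [0,7): 7 bp
  [7,12): 5 bp
  [12,20): 8 bp
  [20,29): 9 bp
  [29,51): 22 bp
  [51,60): 9 bp
  [60,70): 10 bp
  [70,80): 10 bp
  [80,87): 7 bp
  [87,97): 10 bp
  [97,101): 4 bp
  [101,119): 18 bp
  [119,121): 2 bp
  [121,129): 8 bp
  [129,135): 6 bp
  [135,141): 6 bp
  [141,149): 8 bp
  [149,157): 8 bp
  [157,160): 3 bp
  [160,161): 1 bp
  [161,170): 9 bp
  [170,173): 3 bp
  [173,191): 18 bp
  [191,197): 6 bp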